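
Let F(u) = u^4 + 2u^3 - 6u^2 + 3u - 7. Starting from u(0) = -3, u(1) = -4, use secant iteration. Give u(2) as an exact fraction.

-211/56

F(-3) = -43, F(-4) = 13. u(2) = (-4) - 13·((-4) - (-3))/(13 - (-43)) = -211/56.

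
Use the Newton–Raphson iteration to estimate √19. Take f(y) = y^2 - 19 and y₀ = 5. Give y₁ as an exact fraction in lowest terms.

22/5

f'(y) = 2y.
f(5) = 6, f'(5) = 10, so y₁ = 5 - 6/10 = 22/5.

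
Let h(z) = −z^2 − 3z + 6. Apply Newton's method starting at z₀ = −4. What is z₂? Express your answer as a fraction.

h'(z) = −2z − 3.
h(−4) = 2, h'(−4) = 5, so z₁ = (−4) − 2/5 = −22/5.
h(−22/5) = −4/25, h'(−22/5) = 29/5, so z₂ = (−22/5) − (−4/25)/(29/5) = −634/145.

−634/145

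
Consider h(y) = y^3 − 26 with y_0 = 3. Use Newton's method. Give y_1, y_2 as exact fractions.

h'(y) = 3y^2.
h(3) = 1, h'(3) = 27, so y_1 = 3 − 1/27 = 80/27.
h(80/27) = 242/19683, h'(80/27) = 6400/243, so y_2 = (80/27) − (242/19683)/(6400/243) = 767879/259200.

y_1 = 80/27, y_2 = 767879/259200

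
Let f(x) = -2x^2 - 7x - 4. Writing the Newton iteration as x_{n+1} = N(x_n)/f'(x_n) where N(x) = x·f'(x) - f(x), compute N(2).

f'(x) = -4x - 7.
N(x) = x·f'(x) - f(x) = x·(-4x - 7) - (-2x^2 - 7x - 4) = -2x^2 + 4.
N(2) = -4.

-4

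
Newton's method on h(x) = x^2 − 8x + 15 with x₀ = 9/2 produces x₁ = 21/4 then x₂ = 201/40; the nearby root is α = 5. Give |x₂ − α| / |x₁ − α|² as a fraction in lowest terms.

x₁ − α = 21/4 − 5 = 1/4, so |x₁ − α| = 1/4.
x₂ − α = 201/40 − 5 = 1/40, so |x₂ − α| = 1/40.
|x₁ − α|² = 1/16.
Ratio = (1/40) / (1/16) = 2/5.

2/5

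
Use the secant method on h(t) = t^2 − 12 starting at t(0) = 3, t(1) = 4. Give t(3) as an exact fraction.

45/13

h(3) = −3, h(4) = 4. t(2) = 4 − 4·(4 − 3)/(4 − (−3)) = 24/7.
h(4) = 4, h(24/7) = −12/49. t(3) = (24/7) − (−12/49)·((24/7) − 4)/((−12/49) − 4) = 45/13.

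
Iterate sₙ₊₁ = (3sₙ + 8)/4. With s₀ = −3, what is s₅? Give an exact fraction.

5519/1024

s₁ = (3·(−3) + 8)/4 = −1/4.
s₂ = (3·(−1/4) + 8)/4 = 29/16.
s₃ = (3·(29/16) + 8)/4 = 215/64.
s₄ = (3·(215/64) + 8)/4 = 1157/256.
s₅ = (3·(1157/256) + 8)/4 = 5519/1024.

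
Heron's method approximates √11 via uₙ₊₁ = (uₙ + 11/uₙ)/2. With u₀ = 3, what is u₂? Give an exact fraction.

u₁ = (3 + 11/3)/2 = 10/3.
u₂ = (10/3 + 11/(10/3))/2 = 199/60.

199/60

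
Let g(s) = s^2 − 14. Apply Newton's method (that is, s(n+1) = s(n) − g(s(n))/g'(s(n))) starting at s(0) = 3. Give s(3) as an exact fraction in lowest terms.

2133553/570216

g'(s) = 2s.
g(3) = −5, g'(3) = 6, so s(1) = 3 − (−5)/6 = 23/6.
g(23/6) = 25/36, g'(23/6) = 23/3, so s(2) = (23/6) − (25/36)/(23/3) = 1033/276.
g(1033/276) = 625/76176, g'(1033/276) = 1033/138, so s(3) = (1033/276) − (625/76176)/(1033/138) = 2133553/570216.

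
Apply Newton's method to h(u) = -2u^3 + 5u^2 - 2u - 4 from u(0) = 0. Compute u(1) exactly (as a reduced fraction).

-2

h'(u) = -6u^2 + 10u - 2.
h(0) = -4, h'(0) = -2, so u(1) = 0 - (-4)/(-2) = -2.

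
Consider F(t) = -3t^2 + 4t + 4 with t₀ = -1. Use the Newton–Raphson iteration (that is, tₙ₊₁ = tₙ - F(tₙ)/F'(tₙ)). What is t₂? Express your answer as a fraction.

F'(t) = -6t + 4.
F(-1) = -3, F'(-1) = 10, so t₁ = (-1) - (-3)/10 = -7/10.
F(-7/10) = -27/100, F'(-7/10) = 41/5, so t₂ = (-7/10) - (-27/100)/(41/5) = -547/820.

-547/820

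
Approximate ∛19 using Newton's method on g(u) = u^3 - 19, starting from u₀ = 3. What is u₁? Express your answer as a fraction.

g'(u) = 3u^2.
g(3) = 8, g'(3) = 27, so u₁ = 3 - 8/27 = 73/27.

73/27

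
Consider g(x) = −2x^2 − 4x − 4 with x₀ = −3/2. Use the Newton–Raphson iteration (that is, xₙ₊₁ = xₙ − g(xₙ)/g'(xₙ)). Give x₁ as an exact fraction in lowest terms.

−1/4

g'(x) = −4x − 4.
g(−3/2) = −5/2, g'(−3/2) = 2, so x₁ = (−3/2) − (−5/2)/2 = −1/4.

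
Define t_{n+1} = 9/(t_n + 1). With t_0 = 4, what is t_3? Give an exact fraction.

t_1 = 9/(4 + 1) = 9/5.
t_2 = 9/(9/5 + 1) = 45/14.
t_3 = 9/(45/14 + 1) = 126/59.

126/59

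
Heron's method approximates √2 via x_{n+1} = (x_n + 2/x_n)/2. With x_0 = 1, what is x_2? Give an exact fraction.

x_1 = (1 + 2/1)/2 = 3/2.
x_2 = (3/2 + 2/(3/2))/2 = 17/12.

17/12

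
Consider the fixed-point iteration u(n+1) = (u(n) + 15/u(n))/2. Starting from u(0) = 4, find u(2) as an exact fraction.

u(1) = (4 + 15/4)/2 = 31/8.
u(2) = (31/8 + 15/(31/8))/2 = 1921/496.

1921/496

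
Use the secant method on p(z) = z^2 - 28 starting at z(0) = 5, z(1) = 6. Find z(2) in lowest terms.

p(5) = -3, p(6) = 8. z(2) = 6 - 8·(6 - 5)/(8 - (-3)) = 58/11.

58/11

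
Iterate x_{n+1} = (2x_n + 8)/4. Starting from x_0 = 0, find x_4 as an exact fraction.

x_1 = (2·0 + 8)/4 = 2.
x_2 = (2·2 + 8)/4 = 3.
x_3 = (2·3 + 8)/4 = 7/2.
x_4 = (2·(7/2) + 8)/4 = 15/4.

15/4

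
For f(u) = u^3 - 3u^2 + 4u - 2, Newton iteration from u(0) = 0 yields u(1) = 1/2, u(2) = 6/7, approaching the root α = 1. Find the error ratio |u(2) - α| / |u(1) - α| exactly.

u(1) - α = 1/2 - 1 = -1/2, so |u(1) - α| = 1/2.
u(2) - α = 6/7 - 1 = -1/7, so |u(2) - α| = 1/7.
Ratio = (1/7) / (1/2) = 2/7.

2/7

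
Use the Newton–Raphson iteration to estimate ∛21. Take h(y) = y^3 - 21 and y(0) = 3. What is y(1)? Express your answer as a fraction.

25/9

h'(y) = 3y^2.
h(3) = 6, h'(3) = 27, so y(1) = 3 - 6/27 = 25/9.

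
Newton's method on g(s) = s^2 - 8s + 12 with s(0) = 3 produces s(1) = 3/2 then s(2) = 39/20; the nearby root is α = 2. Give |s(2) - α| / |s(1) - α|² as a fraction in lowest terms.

1/5

s(1) - α = 3/2 - 2 = -1/2, so |s(1) - α| = 1/2.
s(2) - α = 39/20 - 2 = -1/20, so |s(2) - α| = 1/20.
|s(1) - α|² = 1/4.
Ratio = (1/20) / (1/4) = 1/5.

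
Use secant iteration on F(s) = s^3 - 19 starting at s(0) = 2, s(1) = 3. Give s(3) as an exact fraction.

F(2) = -11, F(3) = 8. s(2) = 3 - 8·(3 - 2)/(8 - (-11)) = 49/19.
F(3) = 8, F(49/19) = -12672/6859. s(3) = (49/19) - (-12672/6859)·((49/19) - 3)/((-12672/6859) - 8) = 22441/8443.

22441/8443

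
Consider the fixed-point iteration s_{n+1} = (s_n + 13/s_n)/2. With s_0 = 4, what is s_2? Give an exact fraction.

1673/464

s_1 = (4 + 13/4)/2 = 29/8.
s_2 = (29/8 + 13/(29/8))/2 = 1673/464.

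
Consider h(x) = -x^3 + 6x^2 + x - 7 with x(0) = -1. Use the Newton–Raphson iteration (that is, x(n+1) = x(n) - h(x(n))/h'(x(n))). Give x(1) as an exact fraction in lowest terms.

-15/14

h'(x) = -3x^2 + 12x + 1.
h(-1) = -1, h'(-1) = -14, so x(1) = (-1) - (-1)/(-14) = -15/14.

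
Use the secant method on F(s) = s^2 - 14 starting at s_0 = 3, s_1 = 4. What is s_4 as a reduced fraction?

F(3) = -5, F(4) = 2. s_2 = 4 - 2·(4 - 3)/(2 - (-5)) = 26/7.
F(4) = 2, F(26/7) = -10/49. s_3 = (26/7) - (-10/49)·((26/7) - 4)/((-10/49) - 2) = 101/27.
F(26/7) = -10/49, F(101/27) = -5/729. s_4 = (101/27) - (-5/729)·((101/27) - (26/7))/((-5/729) - (-10/49)) = 5272/1409.

5272/1409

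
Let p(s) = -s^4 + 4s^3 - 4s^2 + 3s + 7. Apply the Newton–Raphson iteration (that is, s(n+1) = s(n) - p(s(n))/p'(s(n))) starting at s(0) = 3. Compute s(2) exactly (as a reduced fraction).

p'(s) = -4s^3 + 12s^2 - 8s + 3.
p(3) = 7, p'(3) = -21, so s(1) = 3 - 7/(-21) = 10/3.
p(10/3) = -223/81, p'(10/3) = -1039/27, so s(2) = (10/3) - (-223/81)/(-1039/27) = 3389/1039.

3389/1039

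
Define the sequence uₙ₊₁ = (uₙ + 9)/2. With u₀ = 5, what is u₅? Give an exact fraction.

u₁ = (5 + 9)/2 = 7.
u₂ = (7 + 9)/2 = 8.
u₃ = (8 + 9)/2 = 17/2.
u₄ = ((17/2) + 9)/2 = 35/4.
u₅ = ((35/4) + 9)/2 = 71/8.

71/8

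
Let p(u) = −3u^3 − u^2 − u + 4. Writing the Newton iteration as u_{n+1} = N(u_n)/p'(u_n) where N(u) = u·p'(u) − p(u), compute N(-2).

p'(u) = −9u^2 − 2u − 1.
N(u) = u·p'(u) − p(u) = u·(−9u^2 − 2u − 1) − (−3u^3 − u^2 − u + 4) = −6u^3 − u^2 − 4.
N(-2) = 40.

40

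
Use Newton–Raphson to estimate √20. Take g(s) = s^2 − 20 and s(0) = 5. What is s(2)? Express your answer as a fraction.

161/36

g'(s) = 2s.
g(5) = 5, g'(5) = 10, so s(1) = 5 − 5/10 = 9/2.
g(9/2) = 1/4, g'(9/2) = 9, so s(2) = (9/2) − (1/4)/9 = 161/36.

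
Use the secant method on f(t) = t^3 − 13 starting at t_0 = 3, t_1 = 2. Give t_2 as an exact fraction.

43/19

f(3) = 14, f(2) = −5. t_2 = 2 − (−5)·(2 − 3)/((−5) − 14) = 43/19.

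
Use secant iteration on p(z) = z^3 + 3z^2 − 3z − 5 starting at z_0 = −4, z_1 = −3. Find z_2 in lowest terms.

p(−4) = −9, p(−3) = 4. z_2 = (−3) − 4·((−3) − (−4))/(4 − (−9)) = −43/13.

−43/13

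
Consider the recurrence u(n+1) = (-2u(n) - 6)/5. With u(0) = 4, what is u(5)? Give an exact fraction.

-2834/3125

u(1) = (-2·4 - 6)/5 = -14/5.
u(2) = (-2·(-14/5) - 6)/5 = -2/25.
u(3) = (-2·(-2/25) - 6)/5 = -146/125.
u(4) = (-2·(-146/125) - 6)/5 = -458/625.
u(5) = (-2·(-458/625) - 6)/5 = -2834/3125.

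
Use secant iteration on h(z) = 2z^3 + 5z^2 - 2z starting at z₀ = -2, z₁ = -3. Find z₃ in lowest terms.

-6390/2251

h(-2) = 8, h(-3) = -3. z₂ = (-3) - (-3)·((-3) - (-2))/((-3) - 8) = -30/11.
h(-3) = -3, h(-30/11) = 2760/1331. z₃ = (-30/11) - (2760/1331)·((-30/11) - (-3))/((2760/1331) - (-3)) = -6390/2251.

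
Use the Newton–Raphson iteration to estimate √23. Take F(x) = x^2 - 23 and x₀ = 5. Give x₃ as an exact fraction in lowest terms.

F'(x) = 2x.
F(5) = 2, F'(5) = 10, so x₁ = 5 - 2/10 = 24/5.
F(24/5) = 1/25, F'(24/5) = 48/5, so x₂ = (24/5) - (1/25)/(48/5) = 1151/240.
F(1151/240) = 1/57600, F'(1151/240) = 1151/120, so x₃ = (1151/240) - (1/57600)/(1151/120) = 2649601/552480.

2649601/552480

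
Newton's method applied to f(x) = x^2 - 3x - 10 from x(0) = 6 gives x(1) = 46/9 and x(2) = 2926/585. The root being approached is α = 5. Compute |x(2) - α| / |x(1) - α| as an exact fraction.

x(1) - α = 46/9 - 5 = 1/9, so |x(1) - α| = 1/9.
x(2) - α = 2926/585 - 5 = 1/585, so |x(2) - α| = 1/585.
Ratio = (1/585) / (1/9) = 1/65.

1/65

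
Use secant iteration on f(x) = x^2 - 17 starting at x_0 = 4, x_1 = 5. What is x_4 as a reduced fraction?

6263/1519

f(4) = -1, f(5) = 8. x_2 = 5 - 8·(5 - 4)/(8 - (-1)) = 37/9.
f(5) = 8, f(37/9) = -8/81. x_3 = (37/9) - (-8/81)·((37/9) - 5)/((-8/81) - 8) = 169/41.
f(37/9) = -8/81, f(169/41) = -16/1681. x_4 = (169/41) - (-16/1681)·((169/41) - (37/9))/((-16/1681) - (-8/81)) = 6263/1519.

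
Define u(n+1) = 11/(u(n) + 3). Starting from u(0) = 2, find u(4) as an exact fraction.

1463/685

u(1) = 11/(2 + 3) = 11/5.
u(2) = 11/(11/5 + 3) = 55/26.
u(3) = 11/(55/26 + 3) = 286/133.
u(4) = 11/(286/133 + 3) = 1463/685.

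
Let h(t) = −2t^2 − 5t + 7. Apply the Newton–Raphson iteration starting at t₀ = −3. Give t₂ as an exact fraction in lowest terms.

−1593/455

h'(t) = −4t − 5.
h(−3) = 4, h'(−3) = 7, so t₁ = (−3) − 4/7 = −25/7.
h(−25/7) = −32/49, h'(−25/7) = 65/7, so t₂ = (−25/7) − (−32/49)/(65/7) = −1593/455.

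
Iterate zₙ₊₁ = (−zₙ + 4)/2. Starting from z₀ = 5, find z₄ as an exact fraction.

25/16

z₁ = (−5 + 4)/2 = −1/2.
z₂ = (−(−1/2) + 4)/2 = 9/4.
z₃ = (−(9/4) + 4)/2 = 7/8.
z₄ = (−(7/8) + 4)/2 = 25/16.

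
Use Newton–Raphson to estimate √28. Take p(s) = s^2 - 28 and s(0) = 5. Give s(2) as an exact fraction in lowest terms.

p'(s) = 2s.
p(5) = -3, p'(5) = 10, so s(1) = 5 - (-3)/10 = 53/10.
p(53/10) = 9/100, p'(53/10) = 53/5, so s(2) = (53/10) - (9/100)/(53/5) = 5609/1060.

5609/1060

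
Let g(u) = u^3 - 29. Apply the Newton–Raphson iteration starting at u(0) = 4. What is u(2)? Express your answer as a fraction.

5473477/1774728

g'(u) = 3u^2.
g(4) = 35, g'(4) = 48, so u(1) = 4 - 35/48 = 157/48.
g(157/48) = 662725/110592, g'(157/48) = 24649/768, so u(2) = (157/48) - (662725/110592)/(24649/768) = 5473477/1774728.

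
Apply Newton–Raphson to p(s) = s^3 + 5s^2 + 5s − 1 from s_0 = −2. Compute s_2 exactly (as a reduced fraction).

−76/45

p'(s) = 3s^2 + 10s + 5.
p(−2) = 1, p'(−2) = −3, so s_1 = (−2) − 1/(−3) = −5/3.
p(−5/3) = −2/27, p'(−5/3) = −10/3, so s_2 = (−5/3) − (−2/27)/(−10/3) = −76/45.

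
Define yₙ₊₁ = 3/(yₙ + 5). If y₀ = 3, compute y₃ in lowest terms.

129/239

y₁ = 3/(3 + 5) = 3/8.
y₂ = 3/(3/8 + 5) = 24/43.
y₃ = 3/(24/43 + 5) = 129/239.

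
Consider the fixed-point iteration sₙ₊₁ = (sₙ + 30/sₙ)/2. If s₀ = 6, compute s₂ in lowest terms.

s₁ = (6 + 30/6)/2 = 11/2.
s₂ = (11/2 + 30/(11/2))/2 = 241/44.

241/44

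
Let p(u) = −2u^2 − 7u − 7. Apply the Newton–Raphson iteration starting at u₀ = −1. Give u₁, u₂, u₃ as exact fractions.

u₁ = −5/3, u₂ = −13/3, u₃ = −275/93

p'(u) = −4u − 7.
p(−1) = −2, p'(−1) = −3, so u₁ = (−1) − (−2)/(−3) = −5/3.
p(−5/3) = −8/9, p'(−5/3) = −1/3, so u₂ = (−5/3) − (−8/9)/(−1/3) = −13/3.
p(−13/3) = −128/9, p'(−13/3) = 31/3, so u₃ = (−13/3) − (−128/9)/(31/3) = −275/93.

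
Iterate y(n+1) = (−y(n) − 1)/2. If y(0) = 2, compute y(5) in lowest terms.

y(1) = (−2 − 1)/2 = −3/2.
y(2) = (−(−3/2) − 1)/2 = 1/4.
y(3) = (−(1/4) − 1)/2 = −5/8.
y(4) = (−(−5/8) − 1)/2 = −3/16.
y(5) = (−(−3/16) − 1)/2 = −13/32.

−13/32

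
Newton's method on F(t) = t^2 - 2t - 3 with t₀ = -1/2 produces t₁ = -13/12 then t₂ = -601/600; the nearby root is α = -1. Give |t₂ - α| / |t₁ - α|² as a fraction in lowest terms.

6/25

t₁ - α = -13/12 - (-1) = -13/12 + 1 = -1/12, so |t₁ - α| = 1/12.
t₂ - α = -601/600 - (-1) = -601/600 + 1 = -1/600, so |t₂ - α| = 1/600.
|t₁ - α|² = 1/144.
Ratio = (1/600) / (1/144) = 6/25.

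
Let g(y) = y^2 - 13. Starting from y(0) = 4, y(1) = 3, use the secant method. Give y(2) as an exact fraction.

25/7

g(4) = 3, g(3) = -4. y(2) = 3 - (-4)·(3 - 4)/((-4) - 3) = 25/7.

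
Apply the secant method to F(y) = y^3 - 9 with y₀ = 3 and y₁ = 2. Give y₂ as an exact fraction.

F(3) = 18, F(2) = -1. y₂ = 2 - (-1)·(2 - 3)/((-1) - 18) = 39/19.

39/19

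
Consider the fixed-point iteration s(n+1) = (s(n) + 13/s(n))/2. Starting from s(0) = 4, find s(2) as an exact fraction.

s(1) = (4 + 13/4)/2 = 29/8.
s(2) = (29/8 + 13/(29/8))/2 = 1673/464.

1673/464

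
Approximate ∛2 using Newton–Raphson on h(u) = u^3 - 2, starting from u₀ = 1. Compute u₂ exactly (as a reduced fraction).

91/72

h'(u) = 3u^2.
h(1) = -1, h'(1) = 3, so u₁ = 1 - (-1)/3 = 4/3.
h(4/3) = 10/27, h'(4/3) = 16/3, so u₂ = (4/3) - (10/27)/(16/3) = 91/72.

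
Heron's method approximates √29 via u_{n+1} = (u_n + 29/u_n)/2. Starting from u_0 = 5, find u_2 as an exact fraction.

u_1 = (5 + 29/5)/2 = 27/5.
u_2 = (27/5 + 29/(27/5))/2 = 727/135.

727/135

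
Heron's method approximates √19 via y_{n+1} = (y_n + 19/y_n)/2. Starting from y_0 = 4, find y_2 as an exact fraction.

y_1 = (4 + 19/4)/2 = 35/8.
y_2 = (35/8 + 19/(35/8))/2 = 2441/560.

2441/560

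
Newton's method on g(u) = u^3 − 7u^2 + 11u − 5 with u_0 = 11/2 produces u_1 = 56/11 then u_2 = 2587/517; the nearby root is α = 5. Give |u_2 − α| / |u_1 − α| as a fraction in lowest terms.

u_1 − α = 56/11 − 5 = 1/11, so |u_1 − α| = 1/11.
u_2 − α = 2587/517 − 5 = 2/517, so |u_2 − α| = 2/517.
Ratio = (2/517) / (1/11) = 2/47.

2/47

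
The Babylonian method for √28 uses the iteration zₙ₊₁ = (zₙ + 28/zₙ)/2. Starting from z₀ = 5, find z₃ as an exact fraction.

62921681/11891080

z₁ = (5 + 28/5)/2 = 53/10.
z₂ = (53/10 + 28/(53/10))/2 = 5609/1060.
z₃ = (5609/1060 + 28/(5609/1060))/2 = 62921681/11891080.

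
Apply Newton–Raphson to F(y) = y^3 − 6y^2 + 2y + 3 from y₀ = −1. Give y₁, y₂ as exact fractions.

y₁ = −11/17, y₂ = −607/1105

F'(y) = 3y^2 − 12y + 2.
F(−1) = −6, F'(−1) = 17, so y₁ = (−1) − (−6)/17 = −11/17.
F(−11/17) = −5292/4913, F'(−11/17) = 3185/289, so y₂ = (−11/17) − (−5292/4913)/(3185/289) = −607/1105.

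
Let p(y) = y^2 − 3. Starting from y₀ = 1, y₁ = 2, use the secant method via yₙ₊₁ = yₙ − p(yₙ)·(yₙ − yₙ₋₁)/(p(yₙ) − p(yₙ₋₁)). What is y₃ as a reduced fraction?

19/11

p(1) = −2, p(2) = 1. y₂ = 2 − 1·(2 − 1)/(1 − (−2)) = 5/3.
p(2) = 1, p(5/3) = −2/9. y₃ = (5/3) − (−2/9)·((5/3) − 2)/((−2/9) − 1) = 19/11.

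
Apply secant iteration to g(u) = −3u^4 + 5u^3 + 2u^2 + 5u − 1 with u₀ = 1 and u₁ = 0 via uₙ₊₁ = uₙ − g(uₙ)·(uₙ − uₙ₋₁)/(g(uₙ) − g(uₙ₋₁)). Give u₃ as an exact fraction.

g(1) = 8, g(0) = −1. u₂ = 0 − (−1)·(0 − 1)/((−1) − 8) = 1/9.
g(0) = −1, g(1/9) = −904/2187. u₃ = (1/9) − (−904/2187)·((1/9) − 0)/((−904/2187) − (−1)) = 243/1283.

243/1283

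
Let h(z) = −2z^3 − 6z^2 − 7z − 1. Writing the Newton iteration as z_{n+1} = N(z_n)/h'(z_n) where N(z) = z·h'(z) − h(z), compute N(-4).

h'(z) = −6z^2 − 12z − 7.
N(z) = z·h'(z) − h(z) = z·(−6z^2 − 12z − 7) − (−2z^3 − 6z^2 − 7z − 1) = −4z^3 − 6z^2 + 1.
N(-4) = 161.

161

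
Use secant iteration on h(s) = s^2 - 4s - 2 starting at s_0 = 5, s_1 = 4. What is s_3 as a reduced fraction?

h(5) = 3, h(4) = -2. s_2 = 4 - (-2)·(4 - 5)/((-2) - 3) = 22/5.
h(4) = -2, h(22/5) = -6/25. s_3 = (22/5) - (-6/25)·((22/5) - 4)/((-6/25) - (-2)) = 49/11.

49/11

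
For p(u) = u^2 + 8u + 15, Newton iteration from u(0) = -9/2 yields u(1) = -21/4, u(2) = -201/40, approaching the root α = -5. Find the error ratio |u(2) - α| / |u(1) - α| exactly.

1/10

u(1) - α = -21/4 - (-5) = -21/4 + 5 = -1/4, so |u(1) - α| = 1/4.
u(2) - α = -201/40 - (-5) = -201/40 + 5 = -1/40, so |u(2) - α| = 1/40.
Ratio = (1/40) / (1/4) = 1/10.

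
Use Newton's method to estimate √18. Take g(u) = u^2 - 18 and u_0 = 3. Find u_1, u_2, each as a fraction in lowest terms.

u_1 = 9/2, u_2 = 17/4

g'(u) = 2u.
g(3) = -9, g'(3) = 6, so u_1 = 3 - (-9)/6 = 9/2.
g(9/2) = 9/4, g'(9/2) = 9, so u_2 = (9/2) - (9/4)/9 = 17/4.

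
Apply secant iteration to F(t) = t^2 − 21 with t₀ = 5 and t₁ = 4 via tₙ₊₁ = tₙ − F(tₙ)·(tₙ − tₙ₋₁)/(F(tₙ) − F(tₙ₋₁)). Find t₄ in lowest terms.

F(5) = 4, F(4) = −5. t₂ = 4 − (−5)·(4 − 5)/((−5) − 4) = 41/9.
F(4) = −5, F(41/9) = −20/81. t₃ = (41/9) − (−20/81)·((41/9) − 4)/((−20/81) − (−5)) = 353/77.
F(41/9) = −20/81, F(353/77) = 100/5929. t₄ = (353/77) − (100/5929)·((353/77) − (41/9))/((100/5929) − (−20/81)) = 14513/3167.

14513/3167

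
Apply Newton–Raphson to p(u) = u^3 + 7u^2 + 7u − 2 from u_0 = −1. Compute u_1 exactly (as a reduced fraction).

p'(u) = 3u^2 + 14u + 7.
p(−1) = −3, p'(−1) = −4, so u_1 = (−1) − (−3)/(−4) = −7/4.

−7/4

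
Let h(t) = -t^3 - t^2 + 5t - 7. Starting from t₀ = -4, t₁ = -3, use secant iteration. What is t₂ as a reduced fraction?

h(-4) = 21, h(-3) = -4. t₂ = (-3) - (-4)·((-3) - (-4))/((-4) - 21) = -79/25.

-79/25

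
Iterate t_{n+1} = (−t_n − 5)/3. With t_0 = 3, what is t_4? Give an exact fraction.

t_1 = (−3 − 5)/3 = −8/3.
t_2 = (−(−8/3) − 5)/3 = −7/9.
t_3 = (−(−7/9) − 5)/3 = −38/27.
t_4 = (−(−38/27) − 5)/3 = −97/81.

−97/81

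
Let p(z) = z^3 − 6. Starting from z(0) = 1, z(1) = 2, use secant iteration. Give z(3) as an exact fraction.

p(1) = −5, p(2) = 2. z(2) = 2 − 2·(2 − 1)/(2 − (−5)) = 12/7.
p(2) = 2, p(12/7) = −330/343. z(3) = (12/7) − (−330/343)·((12/7) − 2)/((−330/343) − 2) = 459/254.

459/254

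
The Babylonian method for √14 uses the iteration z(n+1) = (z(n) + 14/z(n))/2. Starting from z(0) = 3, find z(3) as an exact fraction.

2133553/570216

z(1) = (3 + 14/3)/2 = 23/6.
z(2) = (23/6 + 14/(23/6))/2 = 1033/276.
z(3) = (1033/276 + 14/(1033/276))/2 = 2133553/570216.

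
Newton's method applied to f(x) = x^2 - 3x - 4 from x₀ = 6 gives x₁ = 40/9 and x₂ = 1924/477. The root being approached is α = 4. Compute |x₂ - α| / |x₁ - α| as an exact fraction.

x₁ - α = 40/9 - 4 = 4/9, so |x₁ - α| = 4/9.
x₂ - α = 1924/477 - 4 = 16/477, so |x₂ - α| = 16/477.
Ratio = (16/477) / (4/9) = 4/53.

4/53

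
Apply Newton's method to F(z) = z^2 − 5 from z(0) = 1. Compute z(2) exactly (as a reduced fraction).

F'(z) = 2z.
F(1) = −4, F'(1) = 2, so z(1) = 1 − (−4)/2 = 3.
F(3) = 4, F'(3) = 6, so z(2) = 3 − 4/6 = 7/3.

7/3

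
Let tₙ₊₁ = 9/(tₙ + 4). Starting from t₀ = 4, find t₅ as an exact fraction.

t₁ = 9/(4 + 4) = 9/8.
t₂ = 9/(9/8 + 4) = 72/41.
t₃ = 9/(72/41 + 4) = 369/236.
t₄ = 9/(369/236 + 4) = 2124/1313.
t₅ = 9/(2124/1313 + 4) = 11817/7376.

11817/7376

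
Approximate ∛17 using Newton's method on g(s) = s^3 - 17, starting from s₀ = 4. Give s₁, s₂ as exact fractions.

s₁ = 145/48, s₂ = 3988657/1513800

g'(s) = 3s^2.
g(4) = 47, g'(4) = 48, so s₁ = 4 - 47/48 = 145/48.
g(145/48) = 1168561/110592, g'(145/48) = 21025/768, so s₂ = (145/48) - (1168561/110592)/(21025/768) = 3988657/1513800.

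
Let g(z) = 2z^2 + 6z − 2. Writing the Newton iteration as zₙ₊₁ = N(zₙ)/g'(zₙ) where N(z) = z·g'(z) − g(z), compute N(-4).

34

g'(z) = 4z + 6.
N(z) = z·g'(z) − g(z) = z·(4z + 6) − (2z^2 + 6z − 2) = 2z^2 + 2.
N(-4) = 34.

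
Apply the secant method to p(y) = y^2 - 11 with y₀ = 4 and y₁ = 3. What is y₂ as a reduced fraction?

23/7

p(4) = 5, p(3) = -2. y₂ = 3 - (-2)·(3 - 4)/((-2) - 5) = 23/7.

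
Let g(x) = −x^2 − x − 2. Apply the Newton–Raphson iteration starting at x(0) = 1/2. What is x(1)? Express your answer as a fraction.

−7/8

g'(x) = −2x − 1.
g(1/2) = −11/4, g'(1/2) = −2, so x(1) = (1/2) − (−11/4)/(−2) = −7/8.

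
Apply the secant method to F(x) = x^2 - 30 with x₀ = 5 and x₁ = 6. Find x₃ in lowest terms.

115/21

F(5) = -5, F(6) = 6. x₂ = 6 - 6·(6 - 5)/(6 - (-5)) = 60/11.
F(6) = 6, F(60/11) = -30/121. x₃ = (60/11) - (-30/121)·((60/11) - 6)/((-30/121) - 6) = 115/21.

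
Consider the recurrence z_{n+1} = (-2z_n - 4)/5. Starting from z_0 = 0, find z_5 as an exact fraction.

-1804/3125

z_1 = (-2·0 - 4)/5 = -4/5.
z_2 = (-2·(-4/5) - 4)/5 = -12/25.
z_3 = (-2·(-12/25) - 4)/5 = -76/125.
z_4 = (-2·(-76/125) - 4)/5 = -348/625.
z_5 = (-2·(-348/625) - 4)/5 = -1804/3125.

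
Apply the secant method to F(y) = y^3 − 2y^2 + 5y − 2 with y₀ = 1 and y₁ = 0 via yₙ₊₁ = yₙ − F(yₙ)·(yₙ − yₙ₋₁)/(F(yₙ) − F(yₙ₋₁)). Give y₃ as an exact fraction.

F(1) = 2, F(0) = −2. y₂ = 0 − (−2)·(0 − 1)/((−2) − 2) = 1/2.
F(0) = −2, F(1/2) = 1/8. y₃ = (1/2) − (1/8)·((1/2) − 0)/((1/8) − (−2)) = 8/17.

8/17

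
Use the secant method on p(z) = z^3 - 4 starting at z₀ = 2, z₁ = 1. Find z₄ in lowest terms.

p(2) = 4, p(1) = -3. z₂ = 1 - (-3)·(1 - 2)/((-3) - 4) = 10/7.
p(1) = -3, p(10/7) = -372/343. z₃ = (10/7) - (-372/343)·((10/7) - 1)/((-372/343) - (-3)) = 122/73.
p(10/7) = -372/343, p(122/73) = 259780/389017. z₄ = (122/73) - (259780/389017)·((122/73) - (10/7))/((259780/389017) - (-372/343)) = 744241/471409.

744241/471409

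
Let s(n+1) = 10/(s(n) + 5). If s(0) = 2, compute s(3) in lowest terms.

s(1) = 10/(2 + 5) = 10/7.
s(2) = 10/(10/7 + 5) = 14/9.
s(3) = 10/(14/9 + 5) = 90/59.

90/59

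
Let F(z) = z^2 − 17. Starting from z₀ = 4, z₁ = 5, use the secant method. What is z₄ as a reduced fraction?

6263/1519

F(4) = −1, F(5) = 8. z₂ = 5 − 8·(5 − 4)/(8 − (−1)) = 37/9.
F(5) = 8, F(37/9) = −8/81. z₃ = (37/9) − (−8/81)·((37/9) − 5)/((−8/81) − 8) = 169/41.
F(37/9) = −8/81, F(169/41) = −16/1681. z₄ = (169/41) − (−16/1681)·((169/41) − (37/9))/((−16/1681) − (−8/81)) = 6263/1519.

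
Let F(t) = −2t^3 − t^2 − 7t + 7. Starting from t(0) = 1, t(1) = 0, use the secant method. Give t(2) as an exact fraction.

7/10

F(1) = −3, F(0) = 7. t(2) = 0 − 7·(0 − 1)/(7 − (−3)) = 7/10.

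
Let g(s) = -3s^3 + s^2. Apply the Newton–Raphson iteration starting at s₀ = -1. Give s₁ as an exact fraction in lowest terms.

-7/11

g'(s) = -9s^2 + 2s.
g(-1) = 4, g'(-1) = -11, so s₁ = (-1) - 4/(-11) = -7/11.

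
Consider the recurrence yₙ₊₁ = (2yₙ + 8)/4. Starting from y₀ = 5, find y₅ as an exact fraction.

129/32

y₁ = (2·5 + 8)/4 = 9/2.
y₂ = (2·(9/2) + 8)/4 = 17/4.
y₃ = (2·(17/4) + 8)/4 = 33/8.
y₄ = (2·(33/8) + 8)/4 = 65/16.
y₅ = (2·(65/16) + 8)/4 = 129/32.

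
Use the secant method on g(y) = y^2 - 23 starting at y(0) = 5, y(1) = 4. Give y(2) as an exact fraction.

g(5) = 2, g(4) = -7. y(2) = 4 - (-7)·(4 - 5)/((-7) - 2) = 43/9.

43/9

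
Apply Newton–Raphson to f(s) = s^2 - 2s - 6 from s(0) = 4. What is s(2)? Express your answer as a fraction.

f'(s) = 2s - 2.
f(4) = 2, f'(4) = 6, so s(1) = 4 - 2/6 = 11/3.
f(11/3) = 1/9, f'(11/3) = 16/3, so s(2) = (11/3) - (1/9)/(16/3) = 175/48.

175/48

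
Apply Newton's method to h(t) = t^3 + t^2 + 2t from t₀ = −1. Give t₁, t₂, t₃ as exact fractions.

h'(t) = 3t^2 + 2t + 2.
h(−1) = −2, h'(−1) = 3, so t₁ = (−1) − (−2)/3 = −1/3.
h(−1/3) = −16/27, h'(−1/3) = 5/3, so t₂ = (−1/3) − (−16/27)/(5/3) = 1/45.
h(1/45) = 4096/91125, h'(1/45) = 1381/675, so t₃ = (1/45) − (4096/91125)/(1381/675) = 47/186435.

t₁ = −1/3, t₂ = 1/45, t₃ = 47/186435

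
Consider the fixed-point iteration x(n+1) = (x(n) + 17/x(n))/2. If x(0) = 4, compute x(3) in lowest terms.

x(1) = (4 + 17/4)/2 = 33/8.
x(2) = (33/8 + 17/(33/8))/2 = 2177/528.
x(3) = (2177/528 + 17/(2177/528))/2 = 9478657/2298912.

9478657/2298912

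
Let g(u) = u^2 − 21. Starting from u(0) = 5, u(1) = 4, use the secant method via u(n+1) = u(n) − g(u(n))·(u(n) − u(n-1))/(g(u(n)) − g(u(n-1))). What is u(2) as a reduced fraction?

g(5) = 4, g(4) = −5. u(2) = 4 − (−5)·(4 − 5)/((−5) − 4) = 41/9.

41/9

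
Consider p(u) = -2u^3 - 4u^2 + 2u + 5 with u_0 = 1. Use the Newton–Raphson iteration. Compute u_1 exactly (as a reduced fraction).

p'(u) = -6u^2 - 8u + 2.
p(1) = 1, p'(1) = -12, so u_1 = 1 - 1/(-12) = 13/12.

13/12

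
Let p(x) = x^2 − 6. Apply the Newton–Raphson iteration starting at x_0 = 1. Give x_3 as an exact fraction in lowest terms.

10033/4088

p'(x) = 2x.
p(1) = −5, p'(1) = 2, so x_1 = 1 − (−5)/2 = 7/2.
p(7/2) = 25/4, p'(7/2) = 7, so x_2 = (7/2) − (25/4)/7 = 73/28.
p(73/28) = 625/784, p'(73/28) = 73/14, so x_3 = (73/28) − (625/784)/(73/14) = 10033/4088.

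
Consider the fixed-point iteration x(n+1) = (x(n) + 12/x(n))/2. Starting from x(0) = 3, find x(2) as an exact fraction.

97/28

x(1) = (3 + 12/3)/2 = 7/2.
x(2) = (7/2 + 12/(7/2))/2 = 97/28.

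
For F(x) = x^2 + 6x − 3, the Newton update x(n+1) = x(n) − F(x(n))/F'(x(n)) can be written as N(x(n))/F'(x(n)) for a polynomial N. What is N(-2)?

F'(x) = 2x + 6.
N(x) = x·F'(x) − F(x) = x·(2x + 6) − (x^2 + 6x − 3) = x^2 + 3.
N(-2) = 7.

7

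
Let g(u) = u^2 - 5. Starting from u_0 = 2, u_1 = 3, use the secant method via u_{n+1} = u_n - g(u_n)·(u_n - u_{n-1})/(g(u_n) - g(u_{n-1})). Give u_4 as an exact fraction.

161/72

g(2) = -1, g(3) = 4. u_2 = 3 - 4·(3 - 2)/(4 - (-1)) = 11/5.
g(3) = 4, g(11/5) = -4/25. u_3 = (11/5) - (-4/25)·((11/5) - 3)/((-4/25) - 4) = 29/13.
g(11/5) = -4/25, g(29/13) = -4/169. u_4 = (29/13) - (-4/169)·((29/13) - (11/5))/((-4/169) - (-4/25)) = 161/72.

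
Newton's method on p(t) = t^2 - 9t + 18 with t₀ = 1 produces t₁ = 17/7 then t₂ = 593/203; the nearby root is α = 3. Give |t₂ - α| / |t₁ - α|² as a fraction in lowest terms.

7/29

t₁ - α = 17/7 - 3 = -4/7, so |t₁ - α| = 4/7.
t₂ - α = 593/203 - 3 = -16/203, so |t₂ - α| = 16/203.
|t₁ - α|² = 16/49.
Ratio = (16/203) / (16/49) = 7/29.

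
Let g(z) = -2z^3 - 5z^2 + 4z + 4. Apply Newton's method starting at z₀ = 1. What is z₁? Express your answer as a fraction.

g'(z) = -6z^2 - 10z + 4.
g(1) = 1, g'(1) = -12, so z₁ = 1 - 1/(-12) = 13/12.

13/12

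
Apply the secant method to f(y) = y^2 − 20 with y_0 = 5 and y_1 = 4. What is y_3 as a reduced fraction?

85/19

f(5) = 5, f(4) = −4. y_2 = 4 − (−4)·(4 − 5)/((−4) − 5) = 40/9.
f(4) = −4, f(40/9) = −20/81. y_3 = (40/9) − (−20/81)·((40/9) − 4)/((−20/81) − (−4)) = 85/19.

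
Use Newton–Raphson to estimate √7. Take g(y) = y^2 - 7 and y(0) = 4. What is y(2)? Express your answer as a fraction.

g'(y) = 2y.
g(4) = 9, g'(4) = 8, so y(1) = 4 - 9/8 = 23/8.
g(23/8) = 81/64, g'(23/8) = 23/4, so y(2) = (23/8) - (81/64)/(23/4) = 977/368.

977/368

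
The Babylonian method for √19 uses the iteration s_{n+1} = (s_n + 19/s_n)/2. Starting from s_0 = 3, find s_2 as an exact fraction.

s_1 = (3 + 19/3)/2 = 14/3.
s_2 = (14/3 + 19/(14/3))/2 = 367/84.

367/84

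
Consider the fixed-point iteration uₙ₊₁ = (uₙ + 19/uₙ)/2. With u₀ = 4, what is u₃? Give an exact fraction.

u₁ = (4 + 19/4)/2 = 35/8.
u₂ = (35/8 + 19/(35/8))/2 = 2441/560.
u₃ = (2441/560 + 19/(2441/560))/2 = 11916881/2733920.

11916881/2733920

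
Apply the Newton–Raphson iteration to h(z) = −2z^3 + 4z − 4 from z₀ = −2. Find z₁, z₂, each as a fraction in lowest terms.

h'(z) = −6z^2 + 4.
h(−2) = 4, h'(−2) = −20, so z₁ = (−2) − 4/(−20) = −9/5.
h(−9/5) = 58/125, h'(−9/5) = −386/25, so z₂ = (−9/5) − (58/125)/(−386/25) = −1708/965.

z₁ = −9/5, z₂ = −1708/965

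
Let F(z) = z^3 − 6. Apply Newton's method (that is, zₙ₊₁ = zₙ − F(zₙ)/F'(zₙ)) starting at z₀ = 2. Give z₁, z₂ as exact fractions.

z₁ = 11/6, z₂ = 1979/1089

F'(z) = 3z^2.
F(2) = 2, F'(2) = 12, so z₁ = 2 − 2/12 = 11/6.
F(11/6) = 35/216, F'(11/6) = 121/12, so z₂ = (11/6) − (35/216)/(121/12) = 1979/1089.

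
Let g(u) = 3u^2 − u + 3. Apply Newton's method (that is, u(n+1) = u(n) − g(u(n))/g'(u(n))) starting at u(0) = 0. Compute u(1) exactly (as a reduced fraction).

g'(u) = 6u − 1.
g(0) = 3, g'(0) = −1, so u(1) = 0 − 3/(−1) = 3.

3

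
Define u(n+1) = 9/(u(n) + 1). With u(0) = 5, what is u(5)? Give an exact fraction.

612/275

u(1) = 9/(5 + 1) = 3/2.
u(2) = 9/(3/2 + 1) = 18/5.
u(3) = 9/(18/5 + 1) = 45/23.
u(4) = 9/(45/23 + 1) = 207/68.
u(5) = 9/(207/68 + 1) = 612/275.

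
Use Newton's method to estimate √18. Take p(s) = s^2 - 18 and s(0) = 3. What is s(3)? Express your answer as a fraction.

p'(s) = 2s.
p(3) = -9, p'(3) = 6, so s(1) = 3 - (-9)/6 = 9/2.
p(9/2) = 9/4, p'(9/2) = 9, so s(2) = (9/2) - (9/4)/9 = 17/4.
p(17/4) = 1/16, p'(17/4) = 17/2, so s(3) = (17/4) - (1/16)/(17/2) = 577/136.

577/136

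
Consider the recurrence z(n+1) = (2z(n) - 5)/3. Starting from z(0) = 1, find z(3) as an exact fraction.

-29/9

z(1) = (2·1 - 5)/3 = -1.
z(2) = (2·(-1) - 5)/3 = -7/3.
z(3) = (2·(-7/3) - 5)/3 = -29/9.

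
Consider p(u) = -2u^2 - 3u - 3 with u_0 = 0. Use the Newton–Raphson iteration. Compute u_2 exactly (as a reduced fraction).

p'(u) = -4u - 3.
p(0) = -3, p'(0) = -3, so u_1 = 0 - (-3)/(-3) = -1.
p(-1) = -2, p'(-1) = 1, so u_2 = (-1) - (-2)/1 = 1.

1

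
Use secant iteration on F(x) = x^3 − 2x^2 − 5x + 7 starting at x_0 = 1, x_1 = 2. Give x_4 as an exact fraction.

F(1) = 1, F(2) = −3. x_2 = 2 − (−3)·(2 − 1)/((−3) − 1) = 5/4.
F(2) = −3, F(5/4) = −27/64. x_3 = (5/4) − (−27/64)·((5/4) − 2)/((−27/64) − (−3)) = 62/55.
F(5/4) = −27/64, F(62/55) = 42363/166375. x_4 = (62/55) − (42363/166375)·((62/55) − (5/4))/((42363/166375) − (−27/64)) = 313070/266791.

313070/266791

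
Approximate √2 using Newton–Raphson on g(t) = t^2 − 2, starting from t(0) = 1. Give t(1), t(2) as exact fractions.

t(1) = 3/2, t(2) = 17/12

g'(t) = 2t.
g(1) = −1, g'(1) = 2, so t(1) = 1 − (−1)/2 = 3/2.
g(3/2) = 1/4, g'(3/2) = 3, so t(2) = (3/2) − (1/4)/3 = 17/12.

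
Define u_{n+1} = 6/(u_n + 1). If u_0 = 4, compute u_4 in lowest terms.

246/107

u_1 = 6/(4 + 1) = 6/5.
u_2 = 6/(6/5 + 1) = 30/11.
u_3 = 6/(30/11 + 1) = 66/41.
u_4 = 6/(66/41 + 1) = 246/107.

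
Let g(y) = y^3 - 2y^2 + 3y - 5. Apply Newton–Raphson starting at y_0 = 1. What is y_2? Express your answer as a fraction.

95/47

g'(y) = 3y^2 - 4y + 3.
g(1) = -3, g'(1) = 2, so y_1 = 1 - (-3)/2 = 5/2.
g(5/2) = 45/8, g'(5/2) = 47/4, so y_2 = (5/2) - (45/8)/(47/4) = 95/47.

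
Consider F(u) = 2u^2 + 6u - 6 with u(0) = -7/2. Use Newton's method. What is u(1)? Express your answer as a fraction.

-61/16

F'(u) = 4u + 6.
F(-7/2) = -5/2, F'(-7/2) = -8, so u(1) = (-7/2) - (-5/2)/(-8) = -61/16.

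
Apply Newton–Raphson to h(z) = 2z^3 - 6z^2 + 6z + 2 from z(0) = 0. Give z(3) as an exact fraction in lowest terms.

-232471/894348

h'(z) = 6z^2 - 12z + 6.
h(0) = 2, h'(0) = 6, so z(1) = 0 - 2/6 = -1/3.
h(-1/3) = -20/27, h'(-1/3) = 32/3, so z(2) = (-1/3) - (-20/27)/(32/3) = -19/72.
h(-19/72) = -7075/186624, h'(-19/72) = 8281/864, so z(3) = (-19/72) - (-7075/186624)/(8281/864) = -232471/894348.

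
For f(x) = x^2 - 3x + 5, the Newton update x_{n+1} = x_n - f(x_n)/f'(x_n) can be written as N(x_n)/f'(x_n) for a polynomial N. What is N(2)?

f'(x) = 2x - 3.
N(x) = x·f'(x) - f(x) = x·(2x - 3) - (x^2 - 3x + 5) = x^2 - 5.
N(2) = -1.

-1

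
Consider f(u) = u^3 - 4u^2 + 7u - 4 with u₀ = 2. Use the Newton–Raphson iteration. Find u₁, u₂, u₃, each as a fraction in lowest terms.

f'(u) = 3u^2 - 8u + 7.
f(2) = 2, f'(2) = 3, so u₁ = 2 - 2/3 = 4/3.
f(4/3) = 16/27, f'(4/3) = 5/3, so u₂ = (4/3) - (16/27)/(5/3) = 44/45.
f(44/45) = -4096/91125, f'(44/45) = 1381/675, so u₃ = (44/45) - (-4096/91125)/(1381/675) = 186388/186435.

u₁ = 4/3, u₂ = 44/45, u₃ = 186388/186435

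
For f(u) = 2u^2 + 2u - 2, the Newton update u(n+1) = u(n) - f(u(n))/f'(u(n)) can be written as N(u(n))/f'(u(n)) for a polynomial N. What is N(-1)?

4

f'(u) = 4u + 2.
N(u) = u·f'(u) - f(u) = u·(4u + 2) - (2u^2 + 2u - 2) = 2u^2 + 2.
N(-1) = 4.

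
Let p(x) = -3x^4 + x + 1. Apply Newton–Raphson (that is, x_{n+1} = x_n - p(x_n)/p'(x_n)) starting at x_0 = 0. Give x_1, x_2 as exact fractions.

p'(x) = -12x^3 + 1.
p(0) = 1, p'(0) = 1, so x_1 = 0 - 1/1 = -1.
p(-1) = -3, p'(-1) = 13, so x_2 = (-1) - (-3)/13 = -10/13.

x_1 = -1, x_2 = -10/13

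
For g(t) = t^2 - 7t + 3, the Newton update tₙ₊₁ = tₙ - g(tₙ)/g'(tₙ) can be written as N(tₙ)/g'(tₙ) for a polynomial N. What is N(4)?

g'(t) = 2t - 7.
N(t) = t·g'(t) - g(t) = t·(2t - 7) - (t^2 - 7t + 3) = t^2 - 3.
N(4) = 13.

13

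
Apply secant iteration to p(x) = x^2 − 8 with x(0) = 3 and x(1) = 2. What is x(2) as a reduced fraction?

p(3) = 1, p(2) = −4. x(2) = 2 − (−4)·(2 − 3)/((−4) − 1) = 14/5.

14/5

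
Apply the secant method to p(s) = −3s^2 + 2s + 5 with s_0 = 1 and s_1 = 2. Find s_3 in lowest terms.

p(1) = 4, p(2) = −3. s_2 = 2 − (−3)·(2 − 1)/((−3) − 4) = 11/7.
p(2) = −3, p(11/7) = 36/49. s_3 = (11/7) − (36/49)·((11/7) − 2)/((36/49) − (−3)) = 101/61.

101/61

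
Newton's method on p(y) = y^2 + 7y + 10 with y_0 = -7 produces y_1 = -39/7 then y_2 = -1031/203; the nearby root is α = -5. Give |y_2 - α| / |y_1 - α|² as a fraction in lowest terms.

7/29

y_1 - α = -39/7 - (-5) = -39/7 + 5 = -4/7, so |y_1 - α| = 4/7.
y_2 - α = -1031/203 - (-5) = -1031/203 + 5 = -16/203, so |y_2 - α| = 16/203.
|y_1 - α|² = 16/49.
Ratio = (16/203) / (16/49) = 7/29.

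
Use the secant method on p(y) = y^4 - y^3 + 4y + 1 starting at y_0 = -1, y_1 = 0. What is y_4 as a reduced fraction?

-161744/640545

p(-1) = -1, p(0) = 1. y_2 = 0 - 1·(0 - (-1))/(1 - (-1)) = -1/2.
p(0) = 1, p(-1/2) = -13/16. y_3 = (-1/2) - (-13/16)·((-1/2) - 0)/((-13/16) - 1) = -8/29.
p(-1/2) = -13/16, p(-8/29) = -54223/707281. y_4 = (-8/29) - (-54223/707281)·((-8/29) - (-1/2))/((-54223/707281) - (-13/16)) = -161744/640545.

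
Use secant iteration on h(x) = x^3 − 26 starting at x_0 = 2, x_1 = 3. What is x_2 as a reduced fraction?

56/19

h(2) = −18, h(3) = 1. x_2 = 3 − 1·(3 − 2)/(1 − (−18)) = 56/19.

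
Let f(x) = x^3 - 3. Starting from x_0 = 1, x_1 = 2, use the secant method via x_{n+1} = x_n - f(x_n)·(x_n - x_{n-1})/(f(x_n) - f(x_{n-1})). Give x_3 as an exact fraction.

561/403

f(1) = -2, f(2) = 5. x_2 = 2 - 5·(2 - 1)/(5 - (-2)) = 9/7.
f(2) = 5, f(9/7) = -300/343. x_3 = (9/7) - (-300/343)·((9/7) - 2)/((-300/343) - 5) = 561/403.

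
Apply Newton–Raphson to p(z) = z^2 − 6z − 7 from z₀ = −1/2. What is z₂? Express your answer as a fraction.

−6329/6328

p'(z) = 2z − 6.
p(−1/2) = −15/4, p'(−1/2) = −7, so z₁ = (−1/2) − (−15/4)/(−7) = −29/28.
p(−29/28) = 225/784, p'(−29/28) = −113/14, so z₂ = (−29/28) − (225/784)/(−113/14) = −6329/6328.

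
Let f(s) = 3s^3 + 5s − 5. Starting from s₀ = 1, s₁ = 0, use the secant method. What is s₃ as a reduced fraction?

f(1) = 3, f(0) = −5. s₂ = 0 − (−5)·(0 − 1)/((−5) − 3) = 5/8.
f(0) = −5, f(5/8) = −585/512. s₃ = (5/8) − (−585/512)·((5/8) − 0)/((−585/512) − (−5)) = 64/79.

64/79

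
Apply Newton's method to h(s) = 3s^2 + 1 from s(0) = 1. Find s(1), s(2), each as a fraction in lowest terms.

h'(s) = 6s.
h(1) = 4, h'(1) = 6, so s(1) = 1 - 4/6 = 1/3.
h(1/3) = 4/3, h'(1/3) = 2, so s(2) = (1/3) - (4/3)/2 = -1/3.

s(1) = 1/3, s(2) = -1/3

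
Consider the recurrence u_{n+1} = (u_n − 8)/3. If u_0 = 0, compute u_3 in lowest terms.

−104/27

u_1 = (0 − 8)/3 = −8/3.
u_2 = ((−8/3) − 8)/3 = −32/9.
u_3 = ((−32/9) − 8)/3 = −104/27.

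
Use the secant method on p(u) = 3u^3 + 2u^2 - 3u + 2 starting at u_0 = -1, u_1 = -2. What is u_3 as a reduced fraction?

-70/47

p(-1) = 4, p(-2) = -8. u_2 = (-2) - (-8)·((-2) - (-1))/((-8) - 4) = -4/3.
p(-2) = -8, p(-4/3) = 22/9. u_3 = (-4/3) - (22/9)·((-4/3) - (-2))/((22/9) - (-8)) = -70/47.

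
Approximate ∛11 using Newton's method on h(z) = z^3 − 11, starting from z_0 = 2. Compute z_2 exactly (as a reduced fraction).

1081/486

h'(z) = 3z^2.
h(2) = −3, h'(2) = 12, so z_1 = 2 − (−3)/12 = 9/4.
h(9/4) = 25/64, h'(9/4) = 243/16, so z_2 = (9/4) − (25/64)/(243/16) = 1081/486.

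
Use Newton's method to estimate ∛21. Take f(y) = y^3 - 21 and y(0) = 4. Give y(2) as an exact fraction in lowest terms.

4469165/1598472

f'(y) = 3y^2.
f(4) = 43, f'(4) = 48, so y(1) = 4 - 43/48 = 149/48.
f(149/48) = 985517/110592, f'(149/48) = 22201/768, so y(2) = (149/48) - (985517/110592)/(22201/768) = 4469165/1598472.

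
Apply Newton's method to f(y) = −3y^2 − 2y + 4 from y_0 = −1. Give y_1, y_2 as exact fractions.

y_1 = −7/4, y_2 = −211/136

f'(y) = −6y − 2.
f(−1) = 3, f'(−1) = 4, so y_1 = (−1) − 3/4 = −7/4.
f(−7/4) = −27/16, f'(−7/4) = 17/2, so y_2 = (−7/4) − (−27/16)/(17/2) = −211/136.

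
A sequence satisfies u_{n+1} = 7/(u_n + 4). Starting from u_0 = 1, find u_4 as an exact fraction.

u_1 = 7/(1 + 4) = 7/5.
u_2 = 7/(7/5 + 4) = 35/27.
u_3 = 7/(35/27 + 4) = 189/143.
u_4 = 7/(189/143 + 4) = 1001/761.

1001/761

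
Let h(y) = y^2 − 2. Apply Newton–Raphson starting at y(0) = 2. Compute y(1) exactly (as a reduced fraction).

h'(y) = 2y.
h(2) = 2, h'(2) = 4, so y(1) = 2 − 2/4 = 3/2.

3/2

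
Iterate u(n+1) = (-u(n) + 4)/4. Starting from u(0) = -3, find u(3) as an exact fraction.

u(1) = (-(-3) + 4)/4 = 7/4.
u(2) = (-(7/4) + 4)/4 = 9/16.
u(3) = (-(9/16) + 4)/4 = 55/64.

55/64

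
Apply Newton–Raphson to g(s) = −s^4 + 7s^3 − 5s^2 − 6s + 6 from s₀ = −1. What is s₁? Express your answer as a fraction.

g'(s) = −4s^3 + 21s^2 − 10s − 6.
g(−1) = −1, g'(−1) = 29, so s₁ = (−1) − (−1)/29 = −28/29.

−28/29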